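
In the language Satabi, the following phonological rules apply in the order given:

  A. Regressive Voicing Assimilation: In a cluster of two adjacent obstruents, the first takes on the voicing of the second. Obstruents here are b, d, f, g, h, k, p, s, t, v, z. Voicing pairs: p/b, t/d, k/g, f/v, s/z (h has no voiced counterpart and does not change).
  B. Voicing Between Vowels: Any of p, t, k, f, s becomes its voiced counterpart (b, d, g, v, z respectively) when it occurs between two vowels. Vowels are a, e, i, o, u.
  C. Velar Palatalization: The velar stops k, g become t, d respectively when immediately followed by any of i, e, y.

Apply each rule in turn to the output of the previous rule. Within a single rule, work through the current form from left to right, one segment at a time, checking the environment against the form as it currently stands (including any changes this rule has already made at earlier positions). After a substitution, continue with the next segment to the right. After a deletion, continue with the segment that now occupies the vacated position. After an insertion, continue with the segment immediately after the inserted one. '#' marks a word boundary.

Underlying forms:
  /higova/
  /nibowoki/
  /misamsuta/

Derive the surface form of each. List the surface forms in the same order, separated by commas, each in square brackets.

/higova/:
  A Regressive Voicing Assimilation: no change — [higova]
  B Voicing Between Vowels: no change — [higova]
  C Velar Palatalization: no change — [higova]
/nibowoki/:
  A Regressive Voicing Assimilation: no change — [nibowoki]
  B Voicing Between Vowels: [nibowoki] → [nibowogi]
  C Velar Palatalization: [nibowogi] → [nibowodi]
/misamsuta/:
  A Regressive Voicing Assimilation: no change — [misamsuta]
  B Voicing Between Vowels: [misamsuta] → [mizamsuda]
  C Velar Palatalization: no change — [mizamsuda]

[higova], [nibowodi], [mizamsuda]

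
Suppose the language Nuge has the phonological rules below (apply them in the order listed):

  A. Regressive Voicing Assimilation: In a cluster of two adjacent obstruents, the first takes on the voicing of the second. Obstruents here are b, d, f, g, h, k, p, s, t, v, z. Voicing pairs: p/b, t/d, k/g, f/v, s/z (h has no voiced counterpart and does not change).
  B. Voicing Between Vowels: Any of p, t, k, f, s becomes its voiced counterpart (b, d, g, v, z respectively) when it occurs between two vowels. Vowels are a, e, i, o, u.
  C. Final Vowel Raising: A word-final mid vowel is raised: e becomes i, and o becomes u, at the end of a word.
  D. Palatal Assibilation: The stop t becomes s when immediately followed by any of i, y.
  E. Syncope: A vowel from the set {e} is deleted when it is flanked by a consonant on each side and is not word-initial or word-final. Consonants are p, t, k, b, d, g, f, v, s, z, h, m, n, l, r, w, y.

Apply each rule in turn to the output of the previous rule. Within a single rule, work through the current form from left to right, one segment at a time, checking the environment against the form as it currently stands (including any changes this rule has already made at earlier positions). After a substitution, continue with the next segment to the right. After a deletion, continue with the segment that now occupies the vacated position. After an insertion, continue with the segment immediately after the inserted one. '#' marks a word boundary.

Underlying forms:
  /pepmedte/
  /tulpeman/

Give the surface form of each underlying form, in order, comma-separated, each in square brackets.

/pepmedte/:
  A Regressive Voicing Assimilation: [pepmedte] → [pepmette]
  B Voicing Between Vowels: no change — [pepmette]
  C Final Vowel Raising: [pepmette] → [pepmetti]
  D Palatal Assibilation: [pepmetti] → [pepmetsi]
  E Syncope: [pepmetsi] → [ppmtsi]
/tulpeman/:
  A Regressive Voicing Assimilation: no change — [tulpeman]
  B Voicing Between Vowels: no change — [tulpeman]
  C Final Vowel Raising: no change — [tulpeman]
  D Palatal Assibilation: no change — [tulpeman]
  E Syncope: [tulpeman] → [tulpman]

[ppmtsi], [tulpman]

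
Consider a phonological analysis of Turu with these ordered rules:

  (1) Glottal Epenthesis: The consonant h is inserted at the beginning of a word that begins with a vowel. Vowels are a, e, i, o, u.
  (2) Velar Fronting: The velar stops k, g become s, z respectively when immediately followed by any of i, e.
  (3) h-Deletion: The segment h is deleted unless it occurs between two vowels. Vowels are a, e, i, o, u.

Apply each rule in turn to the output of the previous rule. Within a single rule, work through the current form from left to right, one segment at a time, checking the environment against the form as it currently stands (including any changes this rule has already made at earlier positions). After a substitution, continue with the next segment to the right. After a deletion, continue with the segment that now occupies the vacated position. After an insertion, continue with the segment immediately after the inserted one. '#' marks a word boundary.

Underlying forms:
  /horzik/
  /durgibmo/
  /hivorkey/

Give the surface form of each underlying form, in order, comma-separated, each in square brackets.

/horzik/:
  (1) Glottal Epenthesis: no change — [horzik]
  (2) Velar Fronting: no change — [horzik]
  (3) h-Deletion: [horzik] → [orzik]
/durgibmo/:
  (1) Glottal Epenthesis: no change — [durgibmo]
  (2) Velar Fronting: [durgibmo] → [durzibmo]
  (3) h-Deletion: no change — [durzibmo]
/hivorkey/:
  (1) Glottal Epenthesis: no change — [hivorkey]
  (2) Velar Fronting: [hivorkey] → [hivorsey]
  (3) h-Deletion: [hivorsey] → [ivorsey]

[orzik], [durzibmo], [ivorsey]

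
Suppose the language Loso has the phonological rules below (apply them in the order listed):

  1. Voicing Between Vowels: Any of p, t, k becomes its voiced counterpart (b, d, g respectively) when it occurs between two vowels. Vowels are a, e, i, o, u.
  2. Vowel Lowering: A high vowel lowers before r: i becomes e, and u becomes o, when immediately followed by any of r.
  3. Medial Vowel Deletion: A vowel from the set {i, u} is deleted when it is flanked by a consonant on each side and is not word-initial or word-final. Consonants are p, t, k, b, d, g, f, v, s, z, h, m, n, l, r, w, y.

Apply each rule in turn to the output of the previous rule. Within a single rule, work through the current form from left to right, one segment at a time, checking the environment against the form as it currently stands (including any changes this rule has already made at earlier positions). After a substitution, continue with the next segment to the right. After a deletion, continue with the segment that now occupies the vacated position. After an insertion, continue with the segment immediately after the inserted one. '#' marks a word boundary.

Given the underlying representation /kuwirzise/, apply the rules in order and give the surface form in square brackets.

[kwerzse]

1 Voicing Between Vowels: no change — [kuwirzise]
2 Vowel Lowering: [kuwirzise] → [kuwerzise]
3 Medial Vowel Deletion: [kuwerzise] → [kwerzse]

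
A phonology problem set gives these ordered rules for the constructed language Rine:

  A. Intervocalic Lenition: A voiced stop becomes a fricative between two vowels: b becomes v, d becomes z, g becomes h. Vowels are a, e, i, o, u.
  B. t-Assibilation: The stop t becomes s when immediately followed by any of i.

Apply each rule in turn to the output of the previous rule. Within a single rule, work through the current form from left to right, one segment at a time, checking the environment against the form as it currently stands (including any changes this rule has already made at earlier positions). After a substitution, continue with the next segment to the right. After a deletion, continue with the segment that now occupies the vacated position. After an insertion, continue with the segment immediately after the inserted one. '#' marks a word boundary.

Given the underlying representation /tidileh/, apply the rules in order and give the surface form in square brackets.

[sizileh]

A Intervocalic Lenition: [tidileh] → [tizileh]
B t-Assibilation: [tizileh] → [sizileh]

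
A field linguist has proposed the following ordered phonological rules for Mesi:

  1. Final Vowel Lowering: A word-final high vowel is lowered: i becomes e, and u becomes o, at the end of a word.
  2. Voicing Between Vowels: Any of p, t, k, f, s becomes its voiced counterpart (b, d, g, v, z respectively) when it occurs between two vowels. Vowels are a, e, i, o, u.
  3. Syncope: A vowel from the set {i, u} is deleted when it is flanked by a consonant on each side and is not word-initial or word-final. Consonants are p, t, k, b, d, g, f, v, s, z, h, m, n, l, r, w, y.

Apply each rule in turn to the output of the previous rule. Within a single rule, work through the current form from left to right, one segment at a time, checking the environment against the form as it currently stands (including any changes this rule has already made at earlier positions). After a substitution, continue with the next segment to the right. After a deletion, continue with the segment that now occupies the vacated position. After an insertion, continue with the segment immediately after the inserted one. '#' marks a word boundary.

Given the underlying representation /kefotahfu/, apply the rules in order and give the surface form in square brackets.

[kevodahfo]

1 Final Vowel Lowering: [kefotahfu] → [kefotahfo]
2 Voicing Between Vowels: [kefotahfo] → [kevodahfo]
3 Syncope: no change — [kevodahfo]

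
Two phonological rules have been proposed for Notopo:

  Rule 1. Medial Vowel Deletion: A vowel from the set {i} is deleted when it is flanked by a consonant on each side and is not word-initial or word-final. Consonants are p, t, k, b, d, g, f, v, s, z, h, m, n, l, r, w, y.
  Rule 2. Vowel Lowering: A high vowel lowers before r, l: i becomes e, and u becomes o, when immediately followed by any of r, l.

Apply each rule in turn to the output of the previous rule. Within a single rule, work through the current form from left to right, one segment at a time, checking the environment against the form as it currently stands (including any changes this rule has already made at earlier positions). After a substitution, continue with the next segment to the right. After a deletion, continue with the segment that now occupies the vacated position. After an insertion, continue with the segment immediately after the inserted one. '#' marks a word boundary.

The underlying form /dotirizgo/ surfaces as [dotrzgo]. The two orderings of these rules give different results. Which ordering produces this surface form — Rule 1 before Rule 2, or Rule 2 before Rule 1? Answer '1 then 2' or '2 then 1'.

Order 1 then 2:
  1 Medial Vowel Deletion: [dotirizgo] → [dotrzgo]
  2 Vowel Lowering: no change — [dotrzgo]
  result: [dotrzgo]
Order 2 then 1:
  2 Vowel Lowering: [dotirizgo] → [doterizgo]
  1 Medial Vowel Deletion: [doterizgo] → [doterzgo]
  result: [doterzgo]

1 then 2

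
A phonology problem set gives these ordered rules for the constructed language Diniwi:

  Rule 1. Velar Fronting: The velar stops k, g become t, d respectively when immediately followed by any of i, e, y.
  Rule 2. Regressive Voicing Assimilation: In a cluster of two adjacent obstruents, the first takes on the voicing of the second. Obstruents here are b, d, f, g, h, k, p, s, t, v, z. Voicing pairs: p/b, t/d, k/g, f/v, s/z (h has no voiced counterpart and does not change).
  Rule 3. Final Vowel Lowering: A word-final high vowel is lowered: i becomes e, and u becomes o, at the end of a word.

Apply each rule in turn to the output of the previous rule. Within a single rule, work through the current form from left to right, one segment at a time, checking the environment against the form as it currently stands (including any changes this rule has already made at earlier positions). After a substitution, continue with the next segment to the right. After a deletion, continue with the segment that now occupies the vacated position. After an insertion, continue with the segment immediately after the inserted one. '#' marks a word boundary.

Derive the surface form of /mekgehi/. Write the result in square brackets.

Rule 1 Velar Fronting: [mekgehi] → [mekdehi]
Rule 2 Regressive Voicing Assimilation: [mekdehi] → [megdehi]
Rule 3 Final Vowel Lowering: [megdehi] → [megdehe]

[megdehe]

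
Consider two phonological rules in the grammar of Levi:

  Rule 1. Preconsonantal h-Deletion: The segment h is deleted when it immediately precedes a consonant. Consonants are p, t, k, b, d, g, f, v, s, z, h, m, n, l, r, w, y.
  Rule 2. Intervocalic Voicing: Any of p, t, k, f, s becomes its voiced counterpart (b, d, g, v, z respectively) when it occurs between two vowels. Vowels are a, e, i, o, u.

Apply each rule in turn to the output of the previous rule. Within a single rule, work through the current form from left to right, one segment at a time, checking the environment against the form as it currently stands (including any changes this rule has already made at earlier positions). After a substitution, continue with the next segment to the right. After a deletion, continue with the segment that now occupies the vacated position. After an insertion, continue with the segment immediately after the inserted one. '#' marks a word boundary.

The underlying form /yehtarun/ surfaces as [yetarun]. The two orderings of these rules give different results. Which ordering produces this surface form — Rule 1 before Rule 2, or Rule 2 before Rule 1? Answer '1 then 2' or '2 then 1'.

2 then 1

Order 1 then 2:
  1 Preconsonantal h-Deletion: [yehtarun] → [yetarun]
  2 Intervocalic Voicing: [yetarun] → [yedarun]
  result: [yedarun]
Order 2 then 1:
  2 Intervocalic Voicing: no change — [yehtarun]
  1 Preconsonantal h-Deletion: [yehtarun] → [yetarun]
  result: [yetarun]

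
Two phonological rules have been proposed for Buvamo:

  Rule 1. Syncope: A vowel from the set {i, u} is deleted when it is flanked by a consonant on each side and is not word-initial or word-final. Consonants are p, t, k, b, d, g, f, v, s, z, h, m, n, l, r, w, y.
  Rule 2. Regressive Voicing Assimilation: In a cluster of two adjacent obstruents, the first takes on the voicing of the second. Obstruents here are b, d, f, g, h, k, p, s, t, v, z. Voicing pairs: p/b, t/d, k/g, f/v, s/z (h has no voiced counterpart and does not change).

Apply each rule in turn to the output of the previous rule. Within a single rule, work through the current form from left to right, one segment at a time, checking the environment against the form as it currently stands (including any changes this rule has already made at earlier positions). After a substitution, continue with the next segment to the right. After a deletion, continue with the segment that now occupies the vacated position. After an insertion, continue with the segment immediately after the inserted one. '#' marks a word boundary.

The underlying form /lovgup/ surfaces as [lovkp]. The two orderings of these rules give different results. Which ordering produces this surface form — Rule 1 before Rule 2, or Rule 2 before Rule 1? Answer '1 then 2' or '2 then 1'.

Order 1 then 2:
  1 Syncope: [lovgup] → [lovgp]
  2 Regressive Voicing Assimilation: [lovgp] → [lovkp]
  result: [lovkp]
Order 2 then 1:
  2 Regressive Voicing Assimilation: no change — [lovgup]
  1 Syncope: [lovgup] → [lovgp]
  result: [lovgp]

1 then 2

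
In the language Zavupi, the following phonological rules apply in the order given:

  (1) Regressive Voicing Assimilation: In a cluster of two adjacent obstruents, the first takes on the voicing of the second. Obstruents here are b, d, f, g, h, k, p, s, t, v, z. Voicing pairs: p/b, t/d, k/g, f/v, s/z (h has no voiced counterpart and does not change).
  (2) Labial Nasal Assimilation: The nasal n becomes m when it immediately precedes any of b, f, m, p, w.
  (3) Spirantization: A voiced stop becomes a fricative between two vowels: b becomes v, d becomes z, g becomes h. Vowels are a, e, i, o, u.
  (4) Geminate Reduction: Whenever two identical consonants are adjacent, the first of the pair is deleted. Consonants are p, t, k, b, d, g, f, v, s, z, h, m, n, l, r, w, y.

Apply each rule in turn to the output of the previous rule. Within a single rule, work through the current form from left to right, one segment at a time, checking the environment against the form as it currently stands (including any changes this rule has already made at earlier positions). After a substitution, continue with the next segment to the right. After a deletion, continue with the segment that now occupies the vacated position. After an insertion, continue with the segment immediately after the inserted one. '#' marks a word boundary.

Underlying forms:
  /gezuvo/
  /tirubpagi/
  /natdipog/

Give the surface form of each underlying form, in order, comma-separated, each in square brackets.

[gezuvo], [tirupahi], [nadipog]

/gezuvo/:
  (1) Regressive Voicing Assimilation: no change — [gezuvo]
  (2) Labial Nasal Assimilation: no change — [gezuvo]
  (3) Spirantization: no change — [gezuvo]
  (4) Geminate Reduction: no change — [gezuvo]
/tirubpagi/:
  (1) Regressive Voicing Assimilation: [tirubpagi] → [tiruppagi]
  (2) Labial Nasal Assimilation: no change — [tiruppagi]
  (3) Spirantization: [tiruppagi] → [tiruppahi]
  (4) Geminate Reduction: [tiruppahi] → [tirupahi]
/natdipog/:
  (1) Regressive Voicing Assimilation: [natdipog] → [naddipog]
  (2) Labial Nasal Assimilation: no change — [naddipog]
  (3) Spirantization: no change — [naddipog]
  (4) Geminate Reduction: [naddipog] → [nadipog]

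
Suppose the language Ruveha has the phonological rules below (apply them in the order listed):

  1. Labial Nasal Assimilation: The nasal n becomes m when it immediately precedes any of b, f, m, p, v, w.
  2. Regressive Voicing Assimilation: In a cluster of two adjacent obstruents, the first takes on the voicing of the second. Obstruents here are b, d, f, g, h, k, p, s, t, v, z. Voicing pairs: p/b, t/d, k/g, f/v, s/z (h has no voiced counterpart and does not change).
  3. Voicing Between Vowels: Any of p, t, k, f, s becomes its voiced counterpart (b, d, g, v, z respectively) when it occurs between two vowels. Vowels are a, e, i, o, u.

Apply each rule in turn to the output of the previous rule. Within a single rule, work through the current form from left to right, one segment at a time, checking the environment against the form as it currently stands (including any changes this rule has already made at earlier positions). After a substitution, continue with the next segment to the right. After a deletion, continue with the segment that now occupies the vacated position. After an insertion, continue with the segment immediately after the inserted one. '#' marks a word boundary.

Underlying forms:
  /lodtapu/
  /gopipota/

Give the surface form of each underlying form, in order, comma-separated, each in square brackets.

/lodtapu/:
  1 Labial Nasal Assimilation: no change — [lodtapu]
  2 Regressive Voicing Assimilation: [lodtapu] → [lottapu]
  3 Voicing Between Vowels: [lottapu] → [lottabu]
/gopipota/:
  1 Labial Nasal Assimilation: no change — [gopipota]
  2 Regressive Voicing Assimilation: no change — [gopipota]
  3 Voicing Between Vowels: [gopipota] → [gobiboda]

[lottabu], [gobiboda]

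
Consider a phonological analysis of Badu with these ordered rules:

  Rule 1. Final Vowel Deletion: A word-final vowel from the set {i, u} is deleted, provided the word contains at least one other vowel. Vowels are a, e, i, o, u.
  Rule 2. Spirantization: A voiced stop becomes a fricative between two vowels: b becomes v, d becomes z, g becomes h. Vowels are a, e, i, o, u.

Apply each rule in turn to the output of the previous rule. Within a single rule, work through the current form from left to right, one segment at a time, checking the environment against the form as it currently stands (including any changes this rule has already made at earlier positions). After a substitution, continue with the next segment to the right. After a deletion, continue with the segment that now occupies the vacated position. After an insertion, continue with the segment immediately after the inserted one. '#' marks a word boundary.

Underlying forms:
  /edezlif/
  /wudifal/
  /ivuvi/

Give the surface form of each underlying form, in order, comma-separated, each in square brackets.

[ezezlif], [wuzifal], [ivuv]

/edezlif/:
  Rule 1 Final Vowel Deletion: no change — [edezlif]
  Rule 2 Spirantization: [edezlif] → [ezezlif]
/wudifal/:
  Rule 1 Final Vowel Deletion: no change — [wudifal]
  Rule 2 Spirantization: [wudifal] → [wuzifal]
/ivuvi/:
  Rule 1 Final Vowel Deletion: [ivuvi] → [ivuv]
  Rule 2 Spirantization: no change — [ivuv]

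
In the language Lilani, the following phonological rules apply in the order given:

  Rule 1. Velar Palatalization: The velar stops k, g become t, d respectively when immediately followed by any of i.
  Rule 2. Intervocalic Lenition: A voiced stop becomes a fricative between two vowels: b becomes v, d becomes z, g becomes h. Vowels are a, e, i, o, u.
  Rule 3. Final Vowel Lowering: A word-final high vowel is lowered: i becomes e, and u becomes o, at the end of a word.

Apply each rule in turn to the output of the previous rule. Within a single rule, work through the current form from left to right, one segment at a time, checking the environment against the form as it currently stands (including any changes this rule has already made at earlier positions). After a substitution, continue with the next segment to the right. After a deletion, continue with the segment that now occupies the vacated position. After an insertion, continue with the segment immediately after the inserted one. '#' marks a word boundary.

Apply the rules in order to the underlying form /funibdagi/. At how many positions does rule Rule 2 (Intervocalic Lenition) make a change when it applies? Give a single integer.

1

Rule 1 Velar Palatalization: [funibdagi] → [funibdadi]
Rule 2 Intervocalic Lenition: [funibdadi] → [funibdazi]
Rule 3 Final Vowel Lowering: [funibdazi] → [funibdaze]
Rule Rule 2 changed 1 position(s).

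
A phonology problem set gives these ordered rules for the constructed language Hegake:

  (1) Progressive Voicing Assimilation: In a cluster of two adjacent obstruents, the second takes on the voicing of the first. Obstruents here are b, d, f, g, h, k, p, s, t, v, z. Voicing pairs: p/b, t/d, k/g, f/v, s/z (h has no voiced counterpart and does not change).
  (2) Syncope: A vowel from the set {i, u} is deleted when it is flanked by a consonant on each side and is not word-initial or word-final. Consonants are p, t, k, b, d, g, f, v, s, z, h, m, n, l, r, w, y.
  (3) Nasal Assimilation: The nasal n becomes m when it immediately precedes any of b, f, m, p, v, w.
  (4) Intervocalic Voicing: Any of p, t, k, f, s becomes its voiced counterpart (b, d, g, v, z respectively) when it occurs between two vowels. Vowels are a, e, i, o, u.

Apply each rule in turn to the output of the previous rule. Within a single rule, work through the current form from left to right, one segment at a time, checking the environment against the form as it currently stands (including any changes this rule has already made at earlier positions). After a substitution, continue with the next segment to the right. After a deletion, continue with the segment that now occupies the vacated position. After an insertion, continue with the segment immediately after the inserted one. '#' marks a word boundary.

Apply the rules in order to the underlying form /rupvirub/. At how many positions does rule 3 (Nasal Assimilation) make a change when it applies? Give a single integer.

(1) Progressive Voicing Assimilation: [rupvirub] → [rupfirub]
(2) Syncope: [rupfirub] → [rpfrb]
(3) Nasal Assimilation: no change — [rpfrb]
(4) Intervocalic Voicing: no change — [rpfrb]
Rule 3 changed 0 position(s).

0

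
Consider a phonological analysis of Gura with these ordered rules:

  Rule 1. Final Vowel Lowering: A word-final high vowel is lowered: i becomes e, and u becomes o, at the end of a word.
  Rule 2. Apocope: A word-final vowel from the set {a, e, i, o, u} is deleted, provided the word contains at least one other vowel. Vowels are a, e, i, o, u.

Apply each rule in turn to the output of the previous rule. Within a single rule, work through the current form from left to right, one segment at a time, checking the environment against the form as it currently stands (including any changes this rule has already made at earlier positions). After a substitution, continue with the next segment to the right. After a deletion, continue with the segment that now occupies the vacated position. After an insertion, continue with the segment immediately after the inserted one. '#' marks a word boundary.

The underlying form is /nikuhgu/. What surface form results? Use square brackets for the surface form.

Rule 1 Final Vowel Lowering: [nikuhgu] → [nikuhgo]
Rule 2 Apocope: [nikuhgo] → [nikuhg]

[nikuhg]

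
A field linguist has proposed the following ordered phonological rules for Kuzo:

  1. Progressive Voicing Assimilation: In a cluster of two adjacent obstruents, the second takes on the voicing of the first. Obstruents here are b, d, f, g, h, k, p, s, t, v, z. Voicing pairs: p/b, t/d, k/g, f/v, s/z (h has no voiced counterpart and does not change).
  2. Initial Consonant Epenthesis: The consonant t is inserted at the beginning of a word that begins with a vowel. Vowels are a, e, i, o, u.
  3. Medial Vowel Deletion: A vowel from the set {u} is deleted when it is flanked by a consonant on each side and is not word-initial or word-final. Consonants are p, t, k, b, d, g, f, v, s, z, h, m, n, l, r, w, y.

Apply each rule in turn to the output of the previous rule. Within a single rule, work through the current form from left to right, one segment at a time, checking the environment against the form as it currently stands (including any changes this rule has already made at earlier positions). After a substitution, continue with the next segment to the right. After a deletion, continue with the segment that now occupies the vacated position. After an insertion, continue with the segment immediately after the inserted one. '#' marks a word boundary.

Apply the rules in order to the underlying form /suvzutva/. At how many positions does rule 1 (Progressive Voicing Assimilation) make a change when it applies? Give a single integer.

1

1 Progressive Voicing Assimilation: [suvzutva] → [suvzutfa]
2 Initial Consonant Epenthesis: no change — [suvzutfa]
3 Medial Vowel Deletion: [suvzutfa] → [svztfa]
Rule 1 changed 1 position(s).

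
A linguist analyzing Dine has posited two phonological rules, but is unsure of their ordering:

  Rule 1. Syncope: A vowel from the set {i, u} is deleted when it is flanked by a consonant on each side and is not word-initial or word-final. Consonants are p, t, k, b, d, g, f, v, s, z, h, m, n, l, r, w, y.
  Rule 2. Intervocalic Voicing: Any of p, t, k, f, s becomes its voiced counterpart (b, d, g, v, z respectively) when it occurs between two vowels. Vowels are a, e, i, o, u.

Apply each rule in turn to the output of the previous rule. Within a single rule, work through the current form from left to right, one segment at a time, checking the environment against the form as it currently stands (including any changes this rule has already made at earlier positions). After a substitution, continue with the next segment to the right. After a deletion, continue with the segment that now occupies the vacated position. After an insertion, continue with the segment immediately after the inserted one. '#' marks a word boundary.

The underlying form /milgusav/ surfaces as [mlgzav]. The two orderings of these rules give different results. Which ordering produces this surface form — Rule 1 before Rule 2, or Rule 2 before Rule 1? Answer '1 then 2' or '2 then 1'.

Order 1 then 2:
  1 Syncope: [milgusav] → [mlgsav]
  2 Intervocalic Voicing: no change — [mlgsav]
  result: [mlgsav]
Order 2 then 1:
  2 Intervocalic Voicing: [milgusav] → [milguzav]
  1 Syncope: [milguzav] → [mlgzav]
  result: [mlgzav]

2 then 1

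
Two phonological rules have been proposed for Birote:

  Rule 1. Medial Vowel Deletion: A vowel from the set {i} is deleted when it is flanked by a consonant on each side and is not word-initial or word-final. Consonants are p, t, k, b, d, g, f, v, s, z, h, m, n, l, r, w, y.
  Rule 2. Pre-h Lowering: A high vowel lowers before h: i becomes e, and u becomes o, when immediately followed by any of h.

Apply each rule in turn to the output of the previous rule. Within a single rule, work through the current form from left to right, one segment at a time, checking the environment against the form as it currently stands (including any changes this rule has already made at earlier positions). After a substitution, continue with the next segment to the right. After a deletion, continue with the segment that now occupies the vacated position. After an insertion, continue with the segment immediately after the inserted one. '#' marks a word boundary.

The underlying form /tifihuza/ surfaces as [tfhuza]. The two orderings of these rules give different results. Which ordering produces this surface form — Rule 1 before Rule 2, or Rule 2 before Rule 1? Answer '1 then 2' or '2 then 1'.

1 then 2

Order 1 then 2:
  1 Medial Vowel Deletion: [tifihuza] → [tfhuza]
  2 Pre-h Lowering: no change — [tfhuza]
  result: [tfhuza]
Order 2 then 1:
  2 Pre-h Lowering: [tifihuza] → [tifehuza]
  1 Medial Vowel Deletion: [tifehuza] → [tfehuza]
  result: [tfehuza]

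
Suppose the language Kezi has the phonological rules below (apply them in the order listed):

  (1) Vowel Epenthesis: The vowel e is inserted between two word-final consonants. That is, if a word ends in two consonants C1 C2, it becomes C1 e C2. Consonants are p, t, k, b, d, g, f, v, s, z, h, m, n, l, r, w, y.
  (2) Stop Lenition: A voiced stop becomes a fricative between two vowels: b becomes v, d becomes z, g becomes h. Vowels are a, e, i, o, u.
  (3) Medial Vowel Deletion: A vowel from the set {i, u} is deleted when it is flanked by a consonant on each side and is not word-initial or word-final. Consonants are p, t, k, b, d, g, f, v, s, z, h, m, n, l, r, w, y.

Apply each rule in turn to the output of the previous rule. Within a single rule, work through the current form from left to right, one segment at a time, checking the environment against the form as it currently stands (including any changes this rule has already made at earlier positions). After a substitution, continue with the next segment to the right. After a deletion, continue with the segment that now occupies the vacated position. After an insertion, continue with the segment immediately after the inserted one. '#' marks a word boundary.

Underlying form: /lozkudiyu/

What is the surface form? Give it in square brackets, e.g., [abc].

[lozkzyu]

(1) Vowel Epenthesis: no change — [lozkudiyu]
(2) Stop Lenition: [lozkudiyu] → [lozkuziyu]
(3) Medial Vowel Deletion: [lozkuziyu] → [lozkzyu]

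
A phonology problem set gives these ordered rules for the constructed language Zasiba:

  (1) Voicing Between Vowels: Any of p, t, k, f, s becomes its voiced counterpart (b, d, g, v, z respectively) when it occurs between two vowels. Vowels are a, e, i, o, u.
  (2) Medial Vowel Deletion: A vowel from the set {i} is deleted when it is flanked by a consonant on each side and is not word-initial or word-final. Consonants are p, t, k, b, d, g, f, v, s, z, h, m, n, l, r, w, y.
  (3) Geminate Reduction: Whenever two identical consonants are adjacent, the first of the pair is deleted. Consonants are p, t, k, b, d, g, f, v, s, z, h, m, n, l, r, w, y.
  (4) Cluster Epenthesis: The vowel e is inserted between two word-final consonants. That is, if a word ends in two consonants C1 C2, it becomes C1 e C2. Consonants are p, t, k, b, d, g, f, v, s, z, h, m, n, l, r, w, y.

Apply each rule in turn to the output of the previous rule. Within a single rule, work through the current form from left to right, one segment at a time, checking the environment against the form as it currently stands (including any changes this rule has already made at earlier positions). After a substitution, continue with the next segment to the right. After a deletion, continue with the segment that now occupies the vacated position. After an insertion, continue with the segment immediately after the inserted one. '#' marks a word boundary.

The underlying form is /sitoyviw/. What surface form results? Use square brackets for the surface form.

[sdoyvew]

(1) Voicing Between Vowels: [sitoyviw] → [sidoyviw]
(2) Medial Vowel Deletion: [sidoyviw] → [sdoyvw]
(3) Geminate Reduction: no change — [sdoyvw]
(4) Cluster Epenthesis: [sdoyvw] → [sdoyvew]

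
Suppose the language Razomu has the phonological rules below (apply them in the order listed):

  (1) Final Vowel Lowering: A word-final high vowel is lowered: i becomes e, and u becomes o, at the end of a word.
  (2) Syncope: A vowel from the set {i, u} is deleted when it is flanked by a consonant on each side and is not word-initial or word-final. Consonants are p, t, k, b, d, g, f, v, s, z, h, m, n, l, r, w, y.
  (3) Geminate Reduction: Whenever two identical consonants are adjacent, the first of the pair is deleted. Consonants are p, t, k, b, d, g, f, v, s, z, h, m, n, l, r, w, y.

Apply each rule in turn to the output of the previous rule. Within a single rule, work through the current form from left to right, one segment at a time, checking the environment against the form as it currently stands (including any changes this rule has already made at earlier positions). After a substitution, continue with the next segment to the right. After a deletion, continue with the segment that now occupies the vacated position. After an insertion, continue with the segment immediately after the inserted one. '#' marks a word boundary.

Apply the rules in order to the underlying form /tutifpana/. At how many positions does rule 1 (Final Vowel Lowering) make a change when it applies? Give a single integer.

(1) Final Vowel Lowering: no change — [tutifpana]
(2) Syncope: [tutifpana] → [ttfpana]
(3) Geminate Reduction: [ttfpana] → [tfpana]
Rule 1 changed 0 position(s).

0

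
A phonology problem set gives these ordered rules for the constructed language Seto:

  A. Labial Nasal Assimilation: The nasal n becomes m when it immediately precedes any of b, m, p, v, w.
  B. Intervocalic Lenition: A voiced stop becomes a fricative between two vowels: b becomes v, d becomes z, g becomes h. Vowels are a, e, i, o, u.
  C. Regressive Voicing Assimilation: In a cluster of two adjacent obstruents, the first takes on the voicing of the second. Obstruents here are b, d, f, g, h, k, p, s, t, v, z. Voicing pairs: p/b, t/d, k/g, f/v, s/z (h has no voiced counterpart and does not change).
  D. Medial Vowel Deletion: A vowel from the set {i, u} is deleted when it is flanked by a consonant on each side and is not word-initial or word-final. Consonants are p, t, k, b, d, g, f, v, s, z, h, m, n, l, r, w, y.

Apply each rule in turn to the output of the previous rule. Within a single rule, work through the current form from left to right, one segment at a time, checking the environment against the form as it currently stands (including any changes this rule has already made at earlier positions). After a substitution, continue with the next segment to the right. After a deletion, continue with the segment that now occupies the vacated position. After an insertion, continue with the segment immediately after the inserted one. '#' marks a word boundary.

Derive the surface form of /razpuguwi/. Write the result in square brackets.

[rasphwi]

A Labial Nasal Assimilation: no change — [razpuguwi]
B Intervocalic Lenition: [razpuguwi] → [razpuhuwi]
C Regressive Voicing Assimilation: [razpuhuwi] → [raspuhuwi]
D Medial Vowel Deletion: [raspuhuwi] → [rasphwi]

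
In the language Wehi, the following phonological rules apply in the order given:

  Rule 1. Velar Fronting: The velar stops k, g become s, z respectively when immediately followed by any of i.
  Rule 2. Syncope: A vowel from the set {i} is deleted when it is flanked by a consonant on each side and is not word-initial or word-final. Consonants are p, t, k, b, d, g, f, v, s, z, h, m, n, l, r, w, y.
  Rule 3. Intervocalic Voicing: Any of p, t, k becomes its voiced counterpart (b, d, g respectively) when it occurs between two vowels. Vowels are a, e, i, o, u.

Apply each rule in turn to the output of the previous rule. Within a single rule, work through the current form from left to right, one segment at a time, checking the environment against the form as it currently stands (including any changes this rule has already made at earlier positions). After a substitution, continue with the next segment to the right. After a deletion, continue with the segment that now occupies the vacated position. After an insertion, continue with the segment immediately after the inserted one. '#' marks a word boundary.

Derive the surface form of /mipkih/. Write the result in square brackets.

[mpsh]

Rule 1 Velar Fronting: [mipkih] → [mipsih]
Rule 2 Syncope: [mipsih] → [mpsh]
Rule 3 Intervocalic Voicing: no change — [mpsh]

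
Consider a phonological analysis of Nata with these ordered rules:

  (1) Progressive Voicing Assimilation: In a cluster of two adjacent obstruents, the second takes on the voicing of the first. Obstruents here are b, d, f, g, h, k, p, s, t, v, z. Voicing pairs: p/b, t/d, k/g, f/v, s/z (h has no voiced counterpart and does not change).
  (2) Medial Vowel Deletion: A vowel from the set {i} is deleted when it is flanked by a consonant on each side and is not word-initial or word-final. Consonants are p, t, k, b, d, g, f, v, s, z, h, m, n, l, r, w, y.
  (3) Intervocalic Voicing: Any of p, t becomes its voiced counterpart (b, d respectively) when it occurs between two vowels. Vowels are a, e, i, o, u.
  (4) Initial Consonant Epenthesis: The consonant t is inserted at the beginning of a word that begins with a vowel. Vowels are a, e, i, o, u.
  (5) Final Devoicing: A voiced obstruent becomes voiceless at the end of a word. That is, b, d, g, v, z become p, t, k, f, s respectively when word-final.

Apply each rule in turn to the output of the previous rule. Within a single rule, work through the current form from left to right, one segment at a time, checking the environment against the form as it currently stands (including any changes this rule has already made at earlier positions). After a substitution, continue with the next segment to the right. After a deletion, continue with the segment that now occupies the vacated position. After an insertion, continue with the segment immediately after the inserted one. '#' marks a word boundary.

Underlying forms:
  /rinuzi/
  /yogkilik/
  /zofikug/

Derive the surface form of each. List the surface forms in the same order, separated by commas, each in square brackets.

/rinuzi/:
  (1) Progressive Voicing Assimilation: no change — [rinuzi]
  (2) Medial Vowel Deletion: [rinuzi] → [rnuzi]
  (3) Intervocalic Voicing: no change — [rnuzi]
  (4) Initial Consonant Epenthesis: no change — [rnuzi]
  (5) Final Devoicing: no change — [rnuzi]
/yogkilik/:
  (1) Progressive Voicing Assimilation: [yogkilik] → [yoggilik]
  (2) Medial Vowel Deletion: [yoggilik] → [yogglk]
  (3) Intervocalic Voicing: no change — [yogglk]
  (4) Initial Consonant Epenthesis: no change — [yogglk]
  (5) Final Devoicing: no change — [yogglk]
/zofikug/:
  (1) Progressive Voicing Assimilation: no change — [zofikug]
  (2) Medial Vowel Deletion: [zofikug] → [zofkug]
  (3) Intervocalic Voicing: no change — [zofkug]
  (4) Initial Consonant Epenthesis: no change — [zofkug]
  (5) Final Devoicing: [zofkug] → [zofkuk]

[rnuzi], [yogglk], [zofkuk]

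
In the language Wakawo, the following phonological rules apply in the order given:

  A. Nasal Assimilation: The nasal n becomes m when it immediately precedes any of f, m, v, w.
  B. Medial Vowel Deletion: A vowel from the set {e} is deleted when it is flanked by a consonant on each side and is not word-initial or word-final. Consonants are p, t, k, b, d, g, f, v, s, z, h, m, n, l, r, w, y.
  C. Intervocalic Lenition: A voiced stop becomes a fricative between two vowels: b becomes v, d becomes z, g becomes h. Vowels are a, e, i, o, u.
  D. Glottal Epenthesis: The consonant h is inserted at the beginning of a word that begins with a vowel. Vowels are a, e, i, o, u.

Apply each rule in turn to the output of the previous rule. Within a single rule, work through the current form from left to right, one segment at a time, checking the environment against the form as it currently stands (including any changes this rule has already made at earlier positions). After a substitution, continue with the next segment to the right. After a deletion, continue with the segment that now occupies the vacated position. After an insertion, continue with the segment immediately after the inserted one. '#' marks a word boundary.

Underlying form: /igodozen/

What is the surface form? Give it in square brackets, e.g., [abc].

[hihozozn]

A Nasal Assimilation: no change — [igodozen]
B Medial Vowel Deletion: [igodozen] → [igodozn]
C Intervocalic Lenition: [igodozn] → [ihozozn]
D Glottal Epenthesis: [ihozozn] → [hihozozn]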